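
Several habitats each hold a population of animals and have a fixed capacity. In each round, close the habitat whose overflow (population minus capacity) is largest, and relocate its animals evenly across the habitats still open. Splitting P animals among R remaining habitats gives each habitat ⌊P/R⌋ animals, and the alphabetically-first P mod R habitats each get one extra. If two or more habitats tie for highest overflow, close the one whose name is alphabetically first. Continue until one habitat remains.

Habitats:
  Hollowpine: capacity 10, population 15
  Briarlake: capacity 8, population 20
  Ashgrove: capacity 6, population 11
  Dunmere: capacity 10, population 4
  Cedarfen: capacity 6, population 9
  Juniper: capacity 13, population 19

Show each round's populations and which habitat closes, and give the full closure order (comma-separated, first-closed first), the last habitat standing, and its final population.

Round 1: Ashgrove=11 Briarlake=20 Cedarfen=9 Dunmere=4 Hollowpine=15 Juniper=19 → close Briarlake (overflow 12)
  20÷5 = 4 each, +1 to first 0
Round 2: Ashgrove=15 Cedarfen=13 Dunmere=8 Hollowpine=19 Juniper=23 → close Juniper (overflow 10)
  23÷4 = 5 each, +1 to first 3
Round 3: Ashgrove=21 Cedarfen=19 Dunmere=14 Hollowpine=24 → close Ashgrove (overflow 15)
  21÷3 = 7 each, +1 to first 0
Round 4: Cedarfen=26 Dunmere=21 Hollowpine=31 → close Hollowpine (overflow 21)
  31÷2 = 15 each, +1 to first 1
Round 5: Cedarfen=42 Dunmere=36 → close Cedarfen (overflow 36)
  42÷1 = 42 each, +1 to first 0

Closure order: Briarlake, Juniper, Ashgrove, Hollowpine, Cedarfen
Last habitat: Dunmere with 78 animals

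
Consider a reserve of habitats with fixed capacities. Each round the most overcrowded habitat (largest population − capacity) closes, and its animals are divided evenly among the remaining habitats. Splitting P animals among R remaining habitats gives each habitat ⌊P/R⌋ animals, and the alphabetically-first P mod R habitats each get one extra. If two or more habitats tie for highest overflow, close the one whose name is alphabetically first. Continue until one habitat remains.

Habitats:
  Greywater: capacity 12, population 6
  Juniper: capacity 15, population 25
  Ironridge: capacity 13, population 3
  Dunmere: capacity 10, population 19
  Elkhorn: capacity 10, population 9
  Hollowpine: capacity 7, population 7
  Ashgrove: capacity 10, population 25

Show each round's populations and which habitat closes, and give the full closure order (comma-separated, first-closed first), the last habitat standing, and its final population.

Round 1: Ashgrove=25 Dunmere=19 Elkhorn=9 Greywater=6 Hollowpine=7 Ironridge=3 Juniper=25 → close Ashgrove (overflow 15)
  25÷6 = 4 each, +1 to first 1
Round 2: Dunmere=24 Elkhorn=13 Greywater=10 Hollowpine=11 Ironridge=7 Juniper=29 → close Dunmere (overflow 14)
  24÷5 = 4 each, +1 to first 4
Round 3: Elkhorn=18 Greywater=15 Hollowpine=16 Ironridge=12 Juniper=33 → close Juniper (overflow 18)
  33÷4 = 8 each, +1 to first 1
Round 4: Elkhorn=27 Greywater=23 Hollowpine=24 Ironridge=20 → close Elkhorn (overflow 17)
  27÷3 = 9 each, +1 to first 0
Round 5: Greywater=32 Hollowpine=33 Ironridge=29 → close Hollowpine (overflow 26)
  33÷2 = 16 each, +1 to first 1
Round 6: Greywater=49 Ironridge=45 → close Greywater (overflow 37)
  49÷1 = 49 each, +1 to first 0

Closure order: Ashgrove, Dunmere, Juniper, Elkhorn, Hollowpine, Greywater
Last habitat: Ironridge with 94 animals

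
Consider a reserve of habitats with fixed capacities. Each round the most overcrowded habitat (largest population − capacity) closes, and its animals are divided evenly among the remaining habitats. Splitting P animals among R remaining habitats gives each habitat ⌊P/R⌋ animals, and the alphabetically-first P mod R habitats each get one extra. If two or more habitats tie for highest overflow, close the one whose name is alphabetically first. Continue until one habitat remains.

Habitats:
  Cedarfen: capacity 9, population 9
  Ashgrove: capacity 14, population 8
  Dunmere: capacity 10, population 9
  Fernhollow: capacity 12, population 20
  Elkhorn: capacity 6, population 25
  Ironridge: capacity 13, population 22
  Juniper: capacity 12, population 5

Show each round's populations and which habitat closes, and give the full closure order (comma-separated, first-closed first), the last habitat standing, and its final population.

Round 1: Ashgrove=8 Cedarfen=9 Dunmere=9 Elkhorn=25 Fernhollow=20 Ironridge=22 Juniper=5 → close Elkhorn (overflow 19)
  25÷6 = 4 each, +1 to first 1
Round 2: Ashgrove=13 Cedarfen=13 Dunmere=13 Fernhollow=24 Ironridge=26 Juniper=9 → close Ironridge (overflow 13)
  26÷5 = 5 each, +1 to first 1
Round 3: Ashgrove=19 Cedarfen=18 Dunmere=18 Fernhollow=29 Juniper=14 → close Fernhollow (overflow 17)
  29÷4 = 7 each, +1 to first 1
Round 4: Ashgrove=27 Cedarfen=25 Dunmere=25 Juniper=21 → close Cedarfen (overflow 16)
  25÷3 = 8 each, +1 to first 1
Round 5: Ashgrove=36 Dunmere=33 Juniper=29 → close Dunmere (overflow 23)
  33÷2 = 16 each, +1 to first 1
Round 6: Ashgrove=53 Juniper=45 → close Ashgrove (overflow 39)
  53÷1 = 53 each, +1 to first 0

Closure order: Elkhorn, Ironridge, Fernhollow, Cedarfen, Dunmere, Ashgrove
Last habitat: Juniper with 98 animals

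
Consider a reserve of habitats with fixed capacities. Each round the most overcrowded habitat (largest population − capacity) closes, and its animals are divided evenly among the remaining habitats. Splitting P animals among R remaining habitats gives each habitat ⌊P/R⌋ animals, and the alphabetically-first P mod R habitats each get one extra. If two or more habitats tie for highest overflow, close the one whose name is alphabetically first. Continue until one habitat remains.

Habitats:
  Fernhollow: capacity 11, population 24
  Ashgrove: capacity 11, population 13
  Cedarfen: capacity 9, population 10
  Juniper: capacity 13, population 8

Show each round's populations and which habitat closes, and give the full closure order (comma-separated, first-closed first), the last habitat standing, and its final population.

Round 1: Ashgrove=13 Cedarfen=10 Fernhollow=24 Juniper=8 → close Fernhollow (overflow 13)
  24÷3 = 8 each, +1 to first 0
Round 2: Ashgrove=21 Cedarfen=18 Juniper=16 → close Ashgrove (overflow 10)
  21÷2 = 10 each, +1 to first 1
Round 3: Cedarfen=29 Juniper=26 → close Cedarfen (overflow 20)
  29÷1 = 29 each, +1 to first 0

Closure order: Fernhollow, Ashgrove, Cedarfen
Last habitat: Juniper with 55 animals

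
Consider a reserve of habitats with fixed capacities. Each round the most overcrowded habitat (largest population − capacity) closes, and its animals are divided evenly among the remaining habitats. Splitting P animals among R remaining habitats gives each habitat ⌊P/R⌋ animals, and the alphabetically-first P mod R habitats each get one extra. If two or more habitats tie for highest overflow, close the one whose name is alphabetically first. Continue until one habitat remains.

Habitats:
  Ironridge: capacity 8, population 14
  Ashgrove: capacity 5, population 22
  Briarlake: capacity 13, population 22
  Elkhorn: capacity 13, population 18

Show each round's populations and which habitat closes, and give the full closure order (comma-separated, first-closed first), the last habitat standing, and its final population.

Closure order: Ashgrove, Briarlake, Ironridge
Last habitat: Elkhorn with 76 animals

Round 1: Ashgrove=22 Briarlake=22 Elkhorn=18 Ironridge=14 → close Ashgrove (overflow 17)
  22÷3 = 7 each, +1 to first 1
Round 2: Briarlake=30 Elkhorn=25 Ironridge=21 → close Briarlake (overflow 17)
  30÷2 = 15 each, +1 to first 0
Round 3: Elkhorn=40 Ironridge=36 → close Ironridge (overflow 28)
  36÷1 = 36 each, +1 to first 0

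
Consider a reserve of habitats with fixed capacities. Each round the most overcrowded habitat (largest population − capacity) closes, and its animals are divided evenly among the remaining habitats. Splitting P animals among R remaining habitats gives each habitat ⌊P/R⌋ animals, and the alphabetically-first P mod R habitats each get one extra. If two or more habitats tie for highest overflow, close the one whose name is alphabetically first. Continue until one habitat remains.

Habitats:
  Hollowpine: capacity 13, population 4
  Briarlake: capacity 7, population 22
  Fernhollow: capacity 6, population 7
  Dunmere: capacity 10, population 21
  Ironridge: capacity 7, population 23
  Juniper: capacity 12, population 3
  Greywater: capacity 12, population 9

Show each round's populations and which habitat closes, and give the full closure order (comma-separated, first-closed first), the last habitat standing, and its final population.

Closure order: Ironridge, Briarlake, Dunmere, Fernhollow, Greywater, Hollowpine
Last habitat: Juniper with 89 animals

Round 1: Briarlake=22 Dunmere=21 Fernhollow=7 Greywater=9 Hollowpine=4 Ironridge=23 Juniper=3 → close Ironridge (overflow 16)
  23÷6 = 3 each, +1 to first 5
Round 2: Briarlake=26 Dunmere=25 Fernhollow=11 Greywater=13 Hollowpine=8 Juniper=6 → close Briarlake (overflow 19)
  26÷5 = 5 each, +1 to first 1
Round 3: Dunmere=31 Fernhollow=16 Greywater=18 Hollowpine=13 Juniper=11 → close Dunmere (overflow 21)
  31÷4 = 7 each, +1 to first 3
Round 4: Fernhollow=24 Greywater=26 Hollowpine=21 Juniper=18 → close Fernhollow (overflow 18)
  24÷3 = 8 each, +1 to first 0
Round 5: Greywater=34 Hollowpine=29 Juniper=26 → close Greywater (overflow 22)
  34÷2 = 17 each, +1 to first 0
Round 6: Hollowpine=46 Juniper=43 → close Hollowpine (overflow 33)
  46÷1 = 46 each, +1 to first 0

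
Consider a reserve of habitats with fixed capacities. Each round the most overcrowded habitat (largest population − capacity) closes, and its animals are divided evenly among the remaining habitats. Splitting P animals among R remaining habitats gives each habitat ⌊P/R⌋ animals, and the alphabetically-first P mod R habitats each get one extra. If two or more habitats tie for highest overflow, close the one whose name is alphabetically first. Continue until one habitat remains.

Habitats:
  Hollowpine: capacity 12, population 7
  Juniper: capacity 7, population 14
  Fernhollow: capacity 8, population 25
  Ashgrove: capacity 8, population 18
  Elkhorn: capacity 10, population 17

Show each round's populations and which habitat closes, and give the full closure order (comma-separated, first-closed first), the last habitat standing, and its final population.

Closure order: Fernhollow, Ashgrove, Elkhorn, Juniper
Last habitat: Hollowpine with 81 animals

Round 1: Ashgrove=18 Elkhorn=17 Fernhollow=25 Hollowpine=7 Juniper=14 → close Fernhollow (overflow 17)
  25÷4 = 6 each, +1 to first 1
Round 2: Ashgrove=25 Elkhorn=23 Hollowpine=13 Juniper=20 → close Ashgrove (overflow 17)
  25÷3 = 8 each, +1 to first 1
Round 3: Elkhorn=32 Hollowpine=21 Juniper=28 → close Elkhorn (overflow 22)
  32÷2 = 16 each, +1 to first 0
Round 4: Hollowpine=37 Juniper=44 → close Juniper (overflow 37)
  44÷1 = 44 each, +1 to first 0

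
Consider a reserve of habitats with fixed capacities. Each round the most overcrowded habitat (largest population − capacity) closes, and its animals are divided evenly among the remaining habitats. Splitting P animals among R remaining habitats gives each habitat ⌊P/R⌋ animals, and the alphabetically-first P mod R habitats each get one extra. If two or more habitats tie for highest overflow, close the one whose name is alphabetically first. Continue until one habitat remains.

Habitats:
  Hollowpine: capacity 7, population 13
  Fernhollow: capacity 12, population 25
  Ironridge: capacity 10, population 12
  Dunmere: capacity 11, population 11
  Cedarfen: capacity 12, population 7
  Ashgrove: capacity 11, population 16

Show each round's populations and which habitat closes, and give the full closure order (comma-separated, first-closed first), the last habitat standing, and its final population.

Closure order: Fernhollow, Hollowpine, Ashgrove, Ironridge, Dunmere
Last habitat: Cedarfen with 84 animals

Round 1: Ashgrove=16 Cedarfen=7 Dunmere=11 Fernhollow=25 Hollowpine=13 Ironridge=12 → close Fernhollow (overflow 13)
  25÷5 = 5 each, +1 to first 0
Round 2: Ashgrove=21 Cedarfen=12 Dunmere=16 Hollowpine=18 Ironridge=17 → close Hollowpine (overflow 11)
  18÷4 = 4 each, +1 to first 2
Round 3: Ashgrove=26 Cedarfen=17 Dunmere=20 Ironridge=21 → close Ashgrove (overflow 15)
  26÷3 = 8 each, +1 to first 2
Round 4: Cedarfen=26 Dunmere=29 Ironridge=29 → close Ironridge (overflow 19)
  29÷2 = 14 each, +1 to first 1
Round 5: Cedarfen=41 Dunmere=43 → close Dunmere (overflow 32)
  43÷1 = 43 each, +1 to first 0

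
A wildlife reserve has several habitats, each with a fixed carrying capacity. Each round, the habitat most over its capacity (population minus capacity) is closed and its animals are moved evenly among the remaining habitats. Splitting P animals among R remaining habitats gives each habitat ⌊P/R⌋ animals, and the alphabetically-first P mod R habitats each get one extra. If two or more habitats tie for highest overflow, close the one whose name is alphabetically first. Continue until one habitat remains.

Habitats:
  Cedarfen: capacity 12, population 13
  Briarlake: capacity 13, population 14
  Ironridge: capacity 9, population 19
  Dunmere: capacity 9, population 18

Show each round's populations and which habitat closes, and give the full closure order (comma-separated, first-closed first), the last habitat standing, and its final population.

Closure order: Ironridge, Dunmere, Briarlake
Last habitat: Cedarfen with 64 animals

Round 1: Briarlake=14 Cedarfen=13 Dunmere=18 Ironridge=19 → close Ironridge (overflow 10)
  19÷3 = 6 each, +1 to first 1
Round 2: Briarlake=21 Cedarfen=19 Dunmere=24 → close Dunmere (overflow 15)
  24÷2 = 12 each, +1 to first 0
Round 3: Briarlake=33 Cedarfen=31 → close Briarlake (overflow 20)
  33÷1 = 33 each, +1 to first 0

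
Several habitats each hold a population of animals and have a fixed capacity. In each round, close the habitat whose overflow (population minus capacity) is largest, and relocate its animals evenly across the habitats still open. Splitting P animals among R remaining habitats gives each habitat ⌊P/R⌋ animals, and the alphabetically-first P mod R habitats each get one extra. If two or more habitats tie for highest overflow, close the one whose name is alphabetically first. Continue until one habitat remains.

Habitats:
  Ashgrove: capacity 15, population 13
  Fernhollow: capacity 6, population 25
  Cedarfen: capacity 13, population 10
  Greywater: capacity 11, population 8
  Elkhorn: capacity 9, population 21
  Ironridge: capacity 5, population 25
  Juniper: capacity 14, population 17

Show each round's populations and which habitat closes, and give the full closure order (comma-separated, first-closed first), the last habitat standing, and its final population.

Closure order: Ironridge, Fernhollow, Elkhorn, Juniper, Ashgrove, Cedarfen
Last habitat: Greywater with 119 animals

Round 1: Ashgrove=13 Cedarfen=10 Elkhorn=21 Fernhollow=25 Greywater=8 Ironridge=25 Juniper=17 → close Ironridge (overflow 20)
  25÷6 = 4 each, +1 to first 1
Round 2: Ashgrove=18 Cedarfen=14 Elkhorn=25 Fernhollow=29 Greywater=12 Juniper=21 → close Fernhollow (overflow 23)
  29÷5 = 5 each, +1 to first 4
Round 3: Ashgrove=24 Cedarfen=20 Elkhorn=31 Greywater=18 Juniper=26 → close Elkhorn (overflow 22)
  31÷4 = 7 each, +1 to first 3
Round 4: Ashgrove=32 Cedarfen=28 Greywater=26 Juniper=33 → close Juniper (overflow 19)
  33÷3 = 11 each, +1 to first 0
Round 5: Ashgrove=43 Cedarfen=39 Greywater=37 → close Ashgrove (overflow 28)
  43÷2 = 21 each, +1 to first 1
Round 6: Cedarfen=61 Greywater=58 → close Cedarfen (overflow 48)
  61÷1 = 61 each, +1 to first 0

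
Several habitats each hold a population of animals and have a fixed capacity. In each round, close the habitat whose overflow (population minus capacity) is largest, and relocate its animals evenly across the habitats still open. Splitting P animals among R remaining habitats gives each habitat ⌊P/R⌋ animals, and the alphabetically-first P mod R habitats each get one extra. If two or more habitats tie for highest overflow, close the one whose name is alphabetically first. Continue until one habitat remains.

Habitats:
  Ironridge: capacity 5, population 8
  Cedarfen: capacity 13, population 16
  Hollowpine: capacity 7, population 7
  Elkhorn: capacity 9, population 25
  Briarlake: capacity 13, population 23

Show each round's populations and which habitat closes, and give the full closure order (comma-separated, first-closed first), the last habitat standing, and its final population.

Round 1: Briarlake=23 Cedarfen=16 Elkhorn=25 Hollowpine=7 Ironridge=8 → close Elkhorn (overflow 16)
  25÷4 = 6 each, +1 to first 1
Round 2: Briarlake=30 Cedarfen=22 Hollowpine=13 Ironridge=14 → close Briarlake (overflow 17)
  30÷3 = 10 each, +1 to first 0
Round 3: Cedarfen=32 Hollowpine=23 Ironridge=24 → close Cedarfen (overflow 19)
  32÷2 = 16 each, +1 to first 0
Round 4: Hollowpine=39 Ironridge=40 → close Ironridge (overflow 35)
  40÷1 = 40 each, +1 to first 0

Closure order: Elkhorn, Briarlake, Cedarfen, Ironridge
Last habitat: Hollowpine with 79 animals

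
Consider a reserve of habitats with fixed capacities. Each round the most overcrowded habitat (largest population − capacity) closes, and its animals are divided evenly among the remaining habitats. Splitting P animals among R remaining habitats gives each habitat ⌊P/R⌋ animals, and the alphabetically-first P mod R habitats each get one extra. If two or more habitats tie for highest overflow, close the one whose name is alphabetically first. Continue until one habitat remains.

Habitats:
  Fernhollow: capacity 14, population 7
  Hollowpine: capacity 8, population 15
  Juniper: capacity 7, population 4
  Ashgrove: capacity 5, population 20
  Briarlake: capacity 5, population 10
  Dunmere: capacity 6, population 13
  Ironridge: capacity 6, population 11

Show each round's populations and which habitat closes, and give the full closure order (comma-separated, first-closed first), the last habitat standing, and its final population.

Closure order: Ashgrove, Dunmere, Briarlake, Hollowpine, Ironridge, Juniper
Last habitat: Fernhollow with 80 animals

Round 1: Ashgrove=20 Briarlake=10 Dunmere=13 Fernhollow=7 Hollowpine=15 Ironridge=11 Juniper=4 → close Ashgrove (overflow 15)
  20÷6 = 3 each, +1 to first 2
Round 2: Briarlake=14 Dunmere=17 Fernhollow=10 Hollowpine=18 Ironridge=14 Juniper=7 → close Dunmere (overflow 11)
  17÷5 = 3 each, +1 to first 2
Round 3: Briarlake=18 Fernhollow=14 Hollowpine=21 Ironridge=17 Juniper=10 → close Briarlake (overflow 13)
  18÷4 = 4 each, +1 to first 2
Round 4: Fernhollow=19 Hollowpine=26 Ironridge=21 Juniper=14 → close Hollowpine (overflow 18)
  26÷3 = 8 each, +1 to first 2
Round 5: Fernhollow=28 Ironridge=30 Juniper=22 → close Ironridge (overflow 24)
  30÷2 = 15 each, +1 to first 0
Round 6: Fernhollow=43 Juniper=37 → close Juniper (overflow 30)
  37÷1 = 37 each, +1 to first 0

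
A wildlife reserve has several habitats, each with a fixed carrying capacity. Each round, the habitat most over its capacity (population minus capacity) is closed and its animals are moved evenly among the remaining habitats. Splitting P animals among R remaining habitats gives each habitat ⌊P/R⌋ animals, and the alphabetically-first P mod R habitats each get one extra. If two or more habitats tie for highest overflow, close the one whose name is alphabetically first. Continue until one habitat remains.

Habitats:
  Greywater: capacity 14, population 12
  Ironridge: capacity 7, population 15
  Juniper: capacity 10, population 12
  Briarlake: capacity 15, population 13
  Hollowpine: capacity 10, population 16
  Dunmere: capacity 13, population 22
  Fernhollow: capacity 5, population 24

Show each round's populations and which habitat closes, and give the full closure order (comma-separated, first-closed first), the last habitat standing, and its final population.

Closure order: Fernhollow, Dunmere, Ironridge, Hollowpine, Juniper, Briarlake
Last habitat: Greywater with 114 animals

Round 1: Briarlake=13 Dunmere=22 Fernhollow=24 Greywater=12 Hollowpine=16 Ironridge=15 Juniper=12 → close Fernhollow (overflow 19)
  24÷6 = 4 each, +1 to first 0
Round 2: Briarlake=17 Dunmere=26 Greywater=16 Hollowpine=20 Ironridge=19 Juniper=16 → close Dunmere (overflow 13)
  26÷5 = 5 each, +1 to first 1
Round 3: Briarlake=23 Greywater=21 Hollowpine=25 Ironridge=24 Juniper=21 → close Ironridge (overflow 17)
  24÷4 = 6 each, +1 to first 0
Round 4: Briarlake=29 Greywater=27 Hollowpine=31 Juniper=27 → close Hollowpine (overflow 21)
  31÷3 = 10 each, +1 to first 1
Round 5: Briarlake=40 Greywater=37 Juniper=37 → close Juniper (overflow 27)
  37÷2 = 18 each, +1 to first 1
Round 6: Briarlake=59 Greywater=55 → close Briarlake (overflow 44)
  59÷1 = 59 each, +1 to first 0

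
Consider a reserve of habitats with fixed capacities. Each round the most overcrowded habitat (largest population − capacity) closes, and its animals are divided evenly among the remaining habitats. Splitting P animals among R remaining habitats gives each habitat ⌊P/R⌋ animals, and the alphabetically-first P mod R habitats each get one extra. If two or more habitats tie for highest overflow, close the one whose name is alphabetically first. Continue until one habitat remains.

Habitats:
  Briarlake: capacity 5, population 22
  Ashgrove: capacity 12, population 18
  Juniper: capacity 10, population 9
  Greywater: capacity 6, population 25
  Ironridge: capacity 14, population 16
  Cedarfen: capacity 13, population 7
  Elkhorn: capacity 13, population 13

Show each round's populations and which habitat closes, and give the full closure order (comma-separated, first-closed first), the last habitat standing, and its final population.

Closure order: Greywater, Briarlake, Ashgrove, Ironridge, Elkhorn, Juniper
Last habitat: Cedarfen with 110 animals

Round 1: Ashgrove=18 Briarlake=22 Cedarfen=7 Elkhorn=13 Greywater=25 Ironridge=16 Juniper=9 → close Greywater (overflow 19)
  25÷6 = 4 each, +1 to first 1
Round 2: Ashgrove=23 Briarlake=26 Cedarfen=11 Elkhorn=17 Ironridge=20 Juniper=13 → close Briarlake (overflow 21)
  26÷5 = 5 each, +1 to first 1
Round 3: Ashgrove=29 Cedarfen=16 Elkhorn=22 Ironridge=25 Juniper=18 → close Ashgrove (overflow 17)
  29÷4 = 7 each, +1 to first 1
Round 4: Cedarfen=24 Elkhorn=29 Ironridge=32 Juniper=25 → close Ironridge (overflow 18)
  32÷3 = 10 each, +1 to first 2
Round 5: Cedarfen=35 Elkhorn=40 Juniper=35 → close Elkhorn (overflow 27)
  40÷2 = 20 each, +1 to first 0
Round 6: Cedarfen=55 Juniper=55 → close Juniper (overflow 45)
  55÷1 = 55 each, +1 to first 0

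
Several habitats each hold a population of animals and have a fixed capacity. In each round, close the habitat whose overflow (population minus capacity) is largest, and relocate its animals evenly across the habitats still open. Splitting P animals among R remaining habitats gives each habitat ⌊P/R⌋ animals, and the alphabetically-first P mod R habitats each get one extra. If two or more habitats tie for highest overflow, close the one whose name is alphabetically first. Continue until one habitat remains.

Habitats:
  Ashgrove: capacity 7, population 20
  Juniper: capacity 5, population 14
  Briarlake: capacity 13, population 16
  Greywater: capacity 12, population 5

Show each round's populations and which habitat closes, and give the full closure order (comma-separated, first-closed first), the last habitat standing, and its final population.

Round 1: Ashgrove=20 Briarlake=16 Greywater=5 Juniper=14 → close Ashgrove (overflow 13)
  20÷3 = 6 each, +1 to first 2
Round 2: Briarlake=23 Greywater=12 Juniper=20 → close Juniper (overflow 15)
  20÷2 = 10 each, +1 to first 0
Round 3: Briarlake=33 Greywater=22 → close Briarlake (overflow 20)
  33÷1 = 33 each, +1 to first 0

Closure order: Ashgrove, Juniper, Briarlake
Last habitat: Greywater with 55 animals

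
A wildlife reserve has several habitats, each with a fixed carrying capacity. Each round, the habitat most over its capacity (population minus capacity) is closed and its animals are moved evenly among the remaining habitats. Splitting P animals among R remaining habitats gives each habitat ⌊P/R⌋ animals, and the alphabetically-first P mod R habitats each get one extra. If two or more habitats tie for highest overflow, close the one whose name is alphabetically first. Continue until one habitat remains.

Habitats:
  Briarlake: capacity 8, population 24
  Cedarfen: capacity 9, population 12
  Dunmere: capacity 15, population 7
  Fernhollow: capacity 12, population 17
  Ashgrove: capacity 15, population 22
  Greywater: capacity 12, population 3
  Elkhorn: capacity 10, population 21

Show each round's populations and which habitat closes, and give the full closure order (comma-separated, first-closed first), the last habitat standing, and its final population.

Round 1: Ashgrove=22 Briarlake=24 Cedarfen=12 Dunmere=7 Elkhorn=21 Fernhollow=17 Greywater=3 → close Briarlake (overflow 16)
  24÷6 = 4 each, +1 to first 0
Round 2: Ashgrove=26 Cedarfen=16 Dunmere=11 Elkhorn=25 Fernhollow=21 Greywater=7 → close Elkhorn (overflow 15)
  25÷5 = 5 each, +1 to first 0
Round 3: Ashgrove=31 Cedarfen=21 Dunmere=16 Fernhollow=26 Greywater=12 → close Ashgrove (overflow 16)
  31÷4 = 7 each, +1 to first 3
Round 4: Cedarfen=29 Dunmere=24 Fernhollow=34 Greywater=19 → close Fernhollow (overflow 22)
  34÷3 = 11 each, +1 to first 1
Round 5: Cedarfen=41 Dunmere=35 Greywater=30 → close Cedarfen (overflow 32)
  41÷2 = 20 each, +1 to first 1
Round 6: Dunmere=56 Greywater=50 → close Dunmere (overflow 41)
  56÷1 = 56 each, +1 to first 0

Closure order: Briarlake, Elkhorn, Ashgrove, Fernhollow, Cedarfen, Dunmere
Last habitat: Greywater with 106 animals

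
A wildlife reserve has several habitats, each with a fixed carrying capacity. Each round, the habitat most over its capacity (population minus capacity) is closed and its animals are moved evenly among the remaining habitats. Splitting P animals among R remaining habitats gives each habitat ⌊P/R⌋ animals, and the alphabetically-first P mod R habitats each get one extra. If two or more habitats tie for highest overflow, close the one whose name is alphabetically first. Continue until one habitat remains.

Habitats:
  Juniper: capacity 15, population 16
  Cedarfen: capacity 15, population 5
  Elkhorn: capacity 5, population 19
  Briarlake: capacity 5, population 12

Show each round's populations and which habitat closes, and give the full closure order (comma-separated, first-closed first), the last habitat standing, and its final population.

Round 1: Briarlake=12 Cedarfen=5 Elkhorn=19 Juniper=16 → close Elkhorn (overflow 14)
  19÷3 = 6 each, +1 to first 1
Round 2: Briarlake=19 Cedarfen=11 Juniper=22 → close Briarlake (overflow 14)
  19÷2 = 9 each, +1 to first 1
Round 3: Cedarfen=21 Juniper=31 → close Juniper (overflow 16)
  31÷1 = 31 each, +1 to first 0

Closure order: Elkhorn, Briarlake, Juniper
Last habitat: Cedarfen with 52 animals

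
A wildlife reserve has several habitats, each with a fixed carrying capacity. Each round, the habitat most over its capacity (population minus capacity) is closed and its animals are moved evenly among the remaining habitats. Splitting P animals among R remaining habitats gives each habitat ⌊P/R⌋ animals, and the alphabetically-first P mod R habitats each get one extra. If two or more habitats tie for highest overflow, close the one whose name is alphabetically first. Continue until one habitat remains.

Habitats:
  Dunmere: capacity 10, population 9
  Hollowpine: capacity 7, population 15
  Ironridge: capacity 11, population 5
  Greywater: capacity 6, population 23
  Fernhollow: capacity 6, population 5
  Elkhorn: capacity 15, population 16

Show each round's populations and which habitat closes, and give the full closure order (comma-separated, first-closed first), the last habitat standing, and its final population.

Closure order: Greywater, Hollowpine, Elkhorn, Dunmere, Fernhollow
Last habitat: Ironridge with 73 animals

Round 1: Dunmere=9 Elkhorn=16 Fernhollow=5 Greywater=23 Hollowpine=15 Ironridge=5 → close Greywater (overflow 17)
  23÷5 = 4 each, +1 to first 3
Round 2: Dunmere=14 Elkhorn=21 Fernhollow=10 Hollowpine=19 Ironridge=9 → close Hollowpine (overflow 12)
  19÷4 = 4 each, +1 to first 3
Round 3: Dunmere=19 Elkhorn=26 Fernhollow=15 Ironridge=13 → close Elkhorn (overflow 11)
  26÷3 = 8 each, +1 to first 2
Round 4: Dunmere=28 Fernhollow=24 Ironridge=21 → close Dunmere (overflow 18)
  28÷2 = 14 each, +1 to first 0
Round 5: Fernhollow=38 Ironridge=35 → close Fernhollow (overflow 32)
  38÷1 = 38 each, +1 to first 0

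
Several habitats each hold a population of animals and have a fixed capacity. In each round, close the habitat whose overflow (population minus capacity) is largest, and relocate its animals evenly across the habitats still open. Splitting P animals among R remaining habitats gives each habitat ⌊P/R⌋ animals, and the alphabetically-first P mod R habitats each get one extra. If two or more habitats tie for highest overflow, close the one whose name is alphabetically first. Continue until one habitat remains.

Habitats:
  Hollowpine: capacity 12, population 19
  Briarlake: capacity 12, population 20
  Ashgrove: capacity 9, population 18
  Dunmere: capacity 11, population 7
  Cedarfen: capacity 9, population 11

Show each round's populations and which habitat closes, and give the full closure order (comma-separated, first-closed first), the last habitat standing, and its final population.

Closure order: Ashgrove, Briarlake, Hollowpine, Cedarfen
Last habitat: Dunmere with 75 animals

Round 1: Ashgrove=18 Briarlake=20 Cedarfen=11 Dunmere=7 Hollowpine=19 → close Ashgrove (overflow 9)
  18÷4 = 4 each, +1 to first 2
Round 2: Briarlake=25 Cedarfen=16 Dunmere=11 Hollowpine=23 → close Briarlake (overflow 13)
  25÷3 = 8 each, +1 to first 1
Round 3: Cedarfen=25 Dunmere=19 Hollowpine=31 → close Hollowpine (overflow 19)
  31÷2 = 15 each, +1 to first 1
Round 4: Cedarfen=41 Dunmere=34 → close Cedarfen (overflow 32)
  41÷1 = 41 each, +1 to first 0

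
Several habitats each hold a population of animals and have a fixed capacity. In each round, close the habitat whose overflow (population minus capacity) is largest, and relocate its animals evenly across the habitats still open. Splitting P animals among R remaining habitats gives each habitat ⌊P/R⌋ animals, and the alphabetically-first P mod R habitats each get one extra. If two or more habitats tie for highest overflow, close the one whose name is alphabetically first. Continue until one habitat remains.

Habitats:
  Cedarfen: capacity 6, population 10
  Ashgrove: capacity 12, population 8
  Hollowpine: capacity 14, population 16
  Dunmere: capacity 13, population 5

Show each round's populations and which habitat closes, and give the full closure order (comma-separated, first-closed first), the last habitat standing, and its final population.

Round 1: Ashgrove=8 Cedarfen=10 Dunmere=5 Hollowpine=16 → close Cedarfen (overflow 4)
  10÷3 = 3 each, +1 to first 1
Round 2: Ashgrove=12 Dunmere=8 Hollowpine=19 → close Hollowpine (overflow 5)
  19÷2 = 9 each, +1 to first 1
Round 3: Ashgrove=22 Dunmere=17 → close Ashgrove (overflow 10)
  22÷1 = 22 each, +1 to first 0

Closure order: Cedarfen, Hollowpine, Ashgrove
Last habitat: Dunmere with 39 animals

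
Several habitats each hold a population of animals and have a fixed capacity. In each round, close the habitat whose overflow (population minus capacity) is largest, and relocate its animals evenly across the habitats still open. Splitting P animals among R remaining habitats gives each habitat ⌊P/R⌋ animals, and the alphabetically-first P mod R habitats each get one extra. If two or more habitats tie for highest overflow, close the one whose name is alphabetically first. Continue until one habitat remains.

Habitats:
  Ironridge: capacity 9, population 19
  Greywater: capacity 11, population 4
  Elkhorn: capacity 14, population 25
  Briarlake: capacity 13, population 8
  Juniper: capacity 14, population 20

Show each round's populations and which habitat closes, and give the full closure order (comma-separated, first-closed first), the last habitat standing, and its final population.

Closure order: Elkhorn, Ironridge, Juniper, Briarlake
Last habitat: Greywater with 76 animals

Round 1: Briarlake=8 Elkhorn=25 Greywater=4 Ironridge=19 Juniper=20 → close Elkhorn (overflow 11)
  25÷4 = 6 each, +1 to first 1
Round 2: Briarlake=15 Greywater=10 Ironridge=25 Juniper=26 → close Ironridge (overflow 16)
  25÷3 = 8 each, +1 to first 1
Round 3: Briarlake=24 Greywater=18 Juniper=34 → close Juniper (overflow 20)
  34÷2 = 17 each, +1 to first 0
Round 4: Briarlake=41 Greywater=35 → close Briarlake (overflow 28)
  41÷1 = 41 each, +1 to first 0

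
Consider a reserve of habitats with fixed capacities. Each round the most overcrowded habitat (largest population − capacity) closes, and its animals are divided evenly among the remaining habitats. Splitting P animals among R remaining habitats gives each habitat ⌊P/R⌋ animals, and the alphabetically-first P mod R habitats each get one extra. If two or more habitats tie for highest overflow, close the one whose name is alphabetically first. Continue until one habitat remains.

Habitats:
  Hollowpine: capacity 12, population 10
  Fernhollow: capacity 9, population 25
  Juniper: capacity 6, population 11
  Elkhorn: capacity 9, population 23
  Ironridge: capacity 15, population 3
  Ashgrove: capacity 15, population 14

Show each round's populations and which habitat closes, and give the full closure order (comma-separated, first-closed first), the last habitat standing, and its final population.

Closure order: Fernhollow, Elkhorn, Juniper, Ashgrove, Hollowpine
Last habitat: Ironridge with 86 animals

Round 1: Ashgrove=14 Elkhorn=23 Fernhollow=25 Hollowpine=10 Ironridge=3 Juniper=11 → close Fernhollow (overflow 16)
  25÷5 = 5 each, +1 to first 0
Round 2: Ashgrove=19 Elkhorn=28 Hollowpine=15 Ironridge=8 Juniper=16 → close Elkhorn (overflow 19)
  28÷4 = 7 each, +1 to first 0
Round 3: Ashgrove=26 Hollowpine=22 Ironridge=15 Juniper=23 → close Juniper (overflow 17)
  23÷3 = 7 each, +1 to first 2
Round 4: Ashgrove=34 Hollowpine=30 Ironridge=22 → close Ashgrove (overflow 19)
  34÷2 = 17 each, +1 to first 0
Round 5: Hollowpine=47 Ironridge=39 → close Hollowpine (overflow 35)
  47÷1 = 47 each, +1 to first 0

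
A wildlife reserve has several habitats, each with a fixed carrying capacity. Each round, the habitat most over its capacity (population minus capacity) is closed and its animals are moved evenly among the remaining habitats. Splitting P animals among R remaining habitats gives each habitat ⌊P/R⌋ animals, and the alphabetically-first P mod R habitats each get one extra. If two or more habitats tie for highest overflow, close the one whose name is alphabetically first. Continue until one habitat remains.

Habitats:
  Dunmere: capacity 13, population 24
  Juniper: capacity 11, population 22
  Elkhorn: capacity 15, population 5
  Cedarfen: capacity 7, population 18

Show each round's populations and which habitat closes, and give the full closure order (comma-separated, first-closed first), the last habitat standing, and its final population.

Closure order: Cedarfen, Dunmere, Juniper
Last habitat: Elkhorn with 69 animals

Round 1: Cedarfen=18 Dunmere=24 Elkhorn=5 Juniper=22 → close Cedarfen (overflow 11)
  18÷3 = 6 each, +1 to first 0
Round 2: Dunmere=30 Elkhorn=11 Juniper=28 → close Dunmere (overflow 17)
  30÷2 = 15 each, +1 to first 0
Round 3: Elkhorn=26 Juniper=43 → close Juniper (overflow 32)
  43÷1 = 43 each, +1 to first 0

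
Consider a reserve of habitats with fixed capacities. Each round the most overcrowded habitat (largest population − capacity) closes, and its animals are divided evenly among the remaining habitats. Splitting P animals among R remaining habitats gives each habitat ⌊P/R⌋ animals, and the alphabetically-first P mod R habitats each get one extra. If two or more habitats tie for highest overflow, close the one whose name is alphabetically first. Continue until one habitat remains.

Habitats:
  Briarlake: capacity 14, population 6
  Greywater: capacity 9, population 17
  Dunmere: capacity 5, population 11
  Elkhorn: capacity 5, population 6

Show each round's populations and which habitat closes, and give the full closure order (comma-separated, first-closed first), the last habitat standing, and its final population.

Round 1: Briarlake=6 Dunmere=11 Elkhorn=6 Greywater=17 → close Greywater (overflow 8)
  17÷3 = 5 each, +1 to first 2
Round 2: Briarlake=12 Dunmere=17 Elkhorn=11 → close Dunmere (overflow 12)
  17÷2 = 8 each, +1 to first 1
Round 3: Briarlake=21 Elkhorn=19 → close Elkhorn (overflow 14)
  19÷1 = 19 each, +1 to first 0

Closure order: Greywater, Dunmere, Elkhorn
Last habitat: Briarlake with 40 animals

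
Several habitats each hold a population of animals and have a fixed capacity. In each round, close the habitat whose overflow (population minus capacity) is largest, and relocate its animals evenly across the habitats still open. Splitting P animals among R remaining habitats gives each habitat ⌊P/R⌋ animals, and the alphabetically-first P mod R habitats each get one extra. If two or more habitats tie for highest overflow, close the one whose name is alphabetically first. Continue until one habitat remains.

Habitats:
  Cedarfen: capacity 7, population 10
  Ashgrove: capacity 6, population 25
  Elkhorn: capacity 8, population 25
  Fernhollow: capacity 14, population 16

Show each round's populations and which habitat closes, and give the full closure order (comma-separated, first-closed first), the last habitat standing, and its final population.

Round 1: Ashgrove=25 Cedarfen=10 Elkhorn=25 Fernhollow=16 → close Ashgrove (overflow 19)
  25÷3 = 8 each, +1 to first 1
Round 2: Cedarfen=19 Elkhorn=33 Fernhollow=24 → close Elkhorn (overflow 25)
  33÷2 = 16 each, +1 to first 1
Round 3: Cedarfen=36 Fernhollow=40 → close Cedarfen (overflow 29)
  36÷1 = 36 each, +1 to first 0

Closure order: Ashgrove, Elkhorn, Cedarfen
Last habitat: Fernhollow with 76 animals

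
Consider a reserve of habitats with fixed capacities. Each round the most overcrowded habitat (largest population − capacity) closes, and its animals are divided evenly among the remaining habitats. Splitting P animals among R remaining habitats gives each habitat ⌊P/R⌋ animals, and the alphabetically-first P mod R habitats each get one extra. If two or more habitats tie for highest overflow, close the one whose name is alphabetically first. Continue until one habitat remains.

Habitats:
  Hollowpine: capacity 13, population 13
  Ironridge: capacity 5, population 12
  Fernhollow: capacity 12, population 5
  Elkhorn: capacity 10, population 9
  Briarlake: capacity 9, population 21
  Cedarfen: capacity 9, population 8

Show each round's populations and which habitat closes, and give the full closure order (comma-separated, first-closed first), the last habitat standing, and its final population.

Round 1: Briarlake=21 Cedarfen=8 Elkhorn=9 Fernhollow=5 Hollowpine=13 Ironridge=12 → close Briarlake (overflow 12)
  21÷5 = 4 each, +1 to first 1
Round 2: Cedarfen=13 Elkhorn=13 Fernhollow=9 Hollowpine=17 Ironridge=16 → close Ironridge (overflow 11)
  16÷4 = 4 each, +1 to first 0
Round 3: Cedarfen=17 Elkhorn=17 Fernhollow=13 Hollowpine=21 → close Cedarfen (overflow 8)
  17÷3 = 5 each, +1 to first 2
Round 4: Elkhorn=23 Fernhollow=19 Hollowpine=26 → close Elkhorn (overflow 13)
  23÷2 = 11 each, +1 to first 1
Round 5: Fernhollow=31 Hollowpine=37 → close Hollowpine (overflow 24)
  37÷1 = 37 each, +1 to first 0

Closure order: Briarlake, Ironridge, Cedarfen, Elkhorn, Hollowpine
Last habitat: Fernhollow with 68 animals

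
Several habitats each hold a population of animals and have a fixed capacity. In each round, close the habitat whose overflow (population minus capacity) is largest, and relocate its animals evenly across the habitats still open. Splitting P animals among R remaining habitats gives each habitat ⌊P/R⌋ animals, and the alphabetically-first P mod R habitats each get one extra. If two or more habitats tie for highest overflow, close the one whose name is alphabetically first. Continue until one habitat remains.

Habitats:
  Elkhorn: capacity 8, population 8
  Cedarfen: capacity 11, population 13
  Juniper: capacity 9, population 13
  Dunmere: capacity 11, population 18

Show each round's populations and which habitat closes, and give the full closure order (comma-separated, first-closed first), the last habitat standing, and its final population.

Closure order: Dunmere, Juniper, Cedarfen
Last habitat: Elkhorn with 52 animals

Round 1: Cedarfen=13 Dunmere=18 Elkhorn=8 Juniper=13 → close Dunmere (overflow 7)
  18÷3 = 6 each, +1 to first 0
Round 2: Cedarfen=19 Elkhorn=14 Juniper=19 → close Juniper (overflow 10)
  19÷2 = 9 each, +1 to first 1
Round 3: Cedarfen=29 Elkhorn=23 → close Cedarfen (overflow 18)
  29÷1 = 29 each, +1 to first 0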